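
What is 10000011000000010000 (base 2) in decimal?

Sum of powers of 2 for each 1-bit:
2^4 + 2^12 + 2^13 + 2^19
= 16 + 4096 + 8192 + 524288
= 536592



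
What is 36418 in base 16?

Using repeated division by 16 (digits 10–15 are A–F):
36418 ÷ 16 = 2276 remainder 2
2276 ÷ 16 = 142 remainder 4
142 ÷ 16 = 8 remainder 14 (E)
8 ÷ 16 = 0 remainder 8
Reading remainders bottom to top: 8E42



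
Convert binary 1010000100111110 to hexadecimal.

Group into 4-bit nibbles from right:
  1010 = A
  0001 = 1
  0011 = 3
  1110 = E
Result: A13E



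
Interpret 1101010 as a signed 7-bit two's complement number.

Binary: 1101010
Sign bit: 1 (negative)
Invert: 0010101
Add 1:  0010110
Magnitude: 0010110 = 16 + 4 + 2 = 22
Value: -22



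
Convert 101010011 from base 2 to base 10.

Sum of powers of 2 for each 1-bit:
2^0 + 2^1 + 2^4 + 2^6 + 2^8
= 1 + 2 + 16 + 64 + 256
= 339



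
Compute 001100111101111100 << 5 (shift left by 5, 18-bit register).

Original: 001100111101111100 (decimal 53116)
Shift left by 5 positions
Append 5 zeros on the right and drop the 5 high bits that overflow the 18-bit width
Result: 011110111110000000 (decimal 126848)
Equivalent: 53116 << 5 = 53116 × 2^5 = 1699712, truncated to 18 bits = 126848



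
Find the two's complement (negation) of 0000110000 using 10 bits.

Original: 0000110000
Step 1 - Invert all bits: 1111001111
Step 2 - Add 1: 1111010000
Verification: 0000110000 + 1111010000 = 10000000000; discarding the end carry (carry out of the top bit) leaves the 10-bit value 0000000000, as required for x + (-x)



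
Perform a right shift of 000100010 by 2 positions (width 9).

Original: 000100010 (decimal 34)
Shift right by 2 positions
Drop the 2 low bits; fill with zeros on the left
Result: 000001000 (decimal 8)
Equivalent: 34 >> 2 = 34 ÷ 2^2 = 8



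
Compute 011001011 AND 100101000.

AND: 1 only when both bits are 1
  011001011
& 100101000
-----------
  000001000
Decimal: 203 & 296 = 8



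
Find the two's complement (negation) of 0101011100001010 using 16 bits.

Original: 0101011100001010
Step 1 - Invert all bits: 1010100011110101
Step 2 - Add 1: 1010100011110110
Verification: 0101011100001010 + 1010100011110110 = 10000000000000000; discarding the end carry (carry out of the top bit) leaves the 16-bit value 0000000000000000, as required for x + (-x)



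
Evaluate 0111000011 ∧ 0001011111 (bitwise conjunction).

AND: 1 only when both bits are 1
  0111000011
& 0001011111
------------
  0001000011
Decimal: 451 & 95 = 67



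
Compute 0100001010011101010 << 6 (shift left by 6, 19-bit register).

Original: 0100001010011101010 (decimal 136426)
Shift left by 6 positions
Append 6 zeros on the right and drop the 6 high bits that overflow the 19-bit width
Result: 1010011101010000000 (decimal 342656)
Equivalent: 136426 << 6 = 136426 × 2^6 = 8731264, truncated to 19 bits = 342656



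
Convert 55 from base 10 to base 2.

Using repeated division by 2:
55 ÷ 2 = 27 remainder 1
27 ÷ 2 = 13 remainder 1
13 ÷ 2 = 6 remainder 1
6 ÷ 2 = 3 remainder 0
3 ÷ 2 = 1 remainder 1
1 ÷ 2 = 0 remainder 1
Reading remainders bottom to top: 110111



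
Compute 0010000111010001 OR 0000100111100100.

OR: 1 when either bit is 1
  0010000111010001
| 0000100111100100
------------------
  0010100111110101
Decimal: 8657 | 2532 = 10741



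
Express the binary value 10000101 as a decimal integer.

Sum of powers of 2 for each 1-bit:
2^0 + 2^2 + 2^7
= 1 + 4 + 128
= 133



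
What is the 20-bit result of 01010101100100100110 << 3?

Original: 01010101100100100110 (decimal 350502)
Shift left by 3 positions
Append 3 zeros on the right and drop the 3 high bits that overflow the 20-bit width
Result: 10101100100100110000 (decimal 706864)
Equivalent: 350502 << 3 = 350502 × 2^3 = 2804016, truncated to 20 bits = 706864



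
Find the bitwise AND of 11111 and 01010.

AND: 1 only when both bits are 1
  11111
& 01010
-------
  01010
Decimal: 31 & 10 = 10



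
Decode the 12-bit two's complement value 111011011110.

Binary: 111011011110
Sign bit: 1 (negative)
Invert: 000100100001
Add 1:  000100100010
Magnitude: 000100100010 = 256 + 32 + 2 = 290
Value: -290



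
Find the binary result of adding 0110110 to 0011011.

Add column by column from the right: bit + bit + carry-in; write the sum mod 2, carry 1 when the sum is 2 or 3.
carry:  1111100
        0110110
+       0011011
---------------
       01010001
(the carry out of the leftmost column, 0, becomes the leading bit)
Decimal check:
  0110110 = 32 + 16 + 4 + 2 = 54
  0011011 = 16 + 8 + 2 + 1 = 27
  54 + 27 = 81, and 01010001 = 64 + 16 + 1 = 81 ✓



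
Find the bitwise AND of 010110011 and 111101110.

AND: 1 only when both bits are 1
  010110011
& 111101110
-----------
  010100010
Decimal: 179 & 494 = 162



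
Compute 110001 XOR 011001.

XOR: 1 when bits differ
  110001
^ 011001
--------
  101000
Decimal: 49 ^ 25 = 40



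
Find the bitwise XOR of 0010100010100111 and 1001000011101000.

XOR: 1 when bits differ
  0010100010100111
^ 1001000011101000
------------------
  1011100001001111
Decimal: 10407 ^ 37096 = 47183



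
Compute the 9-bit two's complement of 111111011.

Original (sign bit 1, negative): 111111011
Step 1 - Invert all bits: 000000100
Step 2 - Add 1: 000000101
Verification: 111111011 + 000000101 = 1000000000; discarding the end carry (carry out of the top bit) leaves the 9-bit value 000000000, as required for x + (-x)



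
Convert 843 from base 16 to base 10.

Expand by place value (powers of 16):
843 = 8 × 16^2 + 4 × 16^1 + 3 × 16^0
= 8 × 256 + 4 × 16 + 3 × 1
= 2048 + 64 + 3
= 2115



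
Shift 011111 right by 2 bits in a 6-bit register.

Original: 011111 (decimal 31)
Shift right by 2 positions
Drop the 2 low bits; fill with zeros on the left
Result: 000111 (decimal 7)
Equivalent: 31 >> 2 = 31 ÷ 2^2 = 7



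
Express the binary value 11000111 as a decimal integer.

Sum of powers of 2 for each 1-bit:
2^0 + 2^1 + 2^2 + 2^6 + 2^7
= 1 + 2 + 4 + 64 + 128
= 199



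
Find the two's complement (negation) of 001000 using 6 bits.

Original: 001000
Step 1 - Invert all bits: 110111
Step 2 - Add 1: 111000
Verification: 001000 + 111000 = 1000000; discarding the end carry (carry out of the top bit) leaves the 6-bit value 000000, as required for x + (-x)



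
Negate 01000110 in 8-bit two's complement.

Original: 01000110
Step 1 - Invert all bits: 10111001
Step 2 - Add 1: 10111010
Verification: 01000110 + 10111010 = 100000000; discarding the end carry (carry out of the top bit) leaves the 8-bit value 00000000, as required for x + (-x)



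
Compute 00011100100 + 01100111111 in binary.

Add column by column from the right: bit + bit + carry-in; write the sum mod 2, carry 1 when the sum is 2 or 3.
carry:  11111111000
        00011100100
+       01100111111
-------------------
       010000100011
(the carry out of the leftmost column, 0, becomes the leading bit)
Decimal check:
  00011100100 = 128 + 64 + 32 + 4 = 228
  01100111111 = 512 + 256 + 32 + 16 + 8 + 4 + 2 + 1 = 831
  228 + 831 = 1059, and 010000100011 = 1024 + 32 + 2 + 1 = 1059 ✓



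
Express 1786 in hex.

Using repeated division by 16 (digits 10–15 are A–F):
1786 ÷ 16 = 111 remainder 10 (A)
111 ÷ 16 = 6 remainder 15 (F)
6 ÷ 16 = 0 remainder 6
Reading remainders bottom to top: 6FA



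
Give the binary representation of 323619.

Using repeated division by 2:
323619 ÷ 2 = 161809 remainder 1
161809 ÷ 2 = 80904 remainder 1
80904 ÷ 2 = 40452 remainder 0
40452 ÷ 2 = 20226 remainder 0
20226 ÷ 2 = 10113 remainder 0
10113 ÷ 2 = 5056 remainder 1
5056 ÷ 2 = 2528 remainder 0
2528 ÷ 2 = 1264 remainder 0
1264 ÷ 2 = 632 remainder 0
632 ÷ 2 = 316 remainder 0
316 ÷ 2 = 158 remainder 0
158 ÷ 2 = 79 remainder 0
79 ÷ 2 = 39 remainder 1
39 ÷ 2 = 19 remainder 1
19 ÷ 2 = 9 remainder 1
9 ÷ 2 = 4 remainder 1
4 ÷ 2 = 2 remainder 0
2 ÷ 2 = 1 remainder 0
1 ÷ 2 = 0 remainder 1
Reading remainders bottom to top: 1001111000000100011



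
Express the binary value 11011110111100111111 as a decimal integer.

Sum of powers of 2 for each 1-bit:
2^0 + 2^1 + 2^2 + 2^3 + 2^4 + 2^5 + 2^8 + 2^9 + 2^10 + 2^11 + 2^13 + 2^14 + 2^15 + 2^16 + 2^18 + 2^19
= 1 + 2 + 4 + 8 + 16 + 32 + 256 + 512 + 1024 + 2048 + 8192 + 16384 + 32768 + 65536 + 262144 + 524288
= 913215



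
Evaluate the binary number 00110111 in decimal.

Sum of powers of 2 for each 1-bit:
2^0 + 2^1 + 2^2 + 2^4 + 2^5
= 1 + 2 + 4 + 16 + 32
= 55



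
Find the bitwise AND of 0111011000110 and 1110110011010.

AND: 1 only when both bits are 1
  0111011000110
& 1110110011010
---------------
  0110010000010
Decimal: 3782 & 7578 = 3202



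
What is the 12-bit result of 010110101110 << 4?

Original: 010110101110 (decimal 1454)
Shift left by 4 positions
Append 4 zeros on the right and drop the 4 high bits that overflow the 12-bit width
Result: 101011100000 (decimal 2784)
Equivalent: 1454 << 4 = 1454 × 2^4 = 23264, truncated to 12 bits = 2784



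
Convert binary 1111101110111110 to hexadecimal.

Group into 4-bit nibbles from right:
  1111 = F
  1011 = B
  1011 = B
  1110 = E
Result: FBBE



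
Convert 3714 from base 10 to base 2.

Using repeated division by 2:
3714 ÷ 2 = 1857 remainder 0
1857 ÷ 2 = 928 remainder 1
928 ÷ 2 = 464 remainder 0
464 ÷ 2 = 232 remainder 0
232 ÷ 2 = 116 remainder 0
116 ÷ 2 = 58 remainder 0
58 ÷ 2 = 29 remainder 0
29 ÷ 2 = 14 remainder 1
14 ÷ 2 = 7 remainder 0
7 ÷ 2 = 3 remainder 1
3 ÷ 2 = 1 remainder 1
1 ÷ 2 = 0 remainder 1
Reading remainders bottom to top: 111010000010



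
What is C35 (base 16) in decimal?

Expand by place value (powers of 16):
Digit values: C = 12
C35 = 12 × 16^2 + 3 × 16^1 + 5 × 16^0
= 12 × 256 + 3 × 16 + 5 × 1
= 3072 + 48 + 5
= 3125



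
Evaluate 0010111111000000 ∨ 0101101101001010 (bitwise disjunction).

OR: 1 when either bit is 1
  0010111111000000
| 0101101101001010
------------------
  0111111111001010
Decimal: 12224 | 23370 = 32714



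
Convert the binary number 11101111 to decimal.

Sum of powers of 2 for each 1-bit:
2^0 + 2^1 + 2^2 + 2^3 + 2^5 + 2^6 + 2^7
= 1 + 2 + 4 + 8 + 32 + 64 + 128
= 239



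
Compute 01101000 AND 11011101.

AND: 1 only when both bits are 1
  01101000
& 11011101
----------
  01001000
Decimal: 104 & 221 = 72



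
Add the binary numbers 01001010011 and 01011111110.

Add column by column from the right: bit + bit + carry-in; write the sum mod 2, carry 1 when the sum is 2 or 3.
carry:  10111111100
        01001010011
+       01011111110
-------------------
       010101010001
(the carry out of the leftmost column, 0, becomes the leading bit)
Decimal check:
  01001010011 = 512 + 64 + 16 + 2 + 1 = 595
  01011111110 = 512 + 128 + 64 + 32 + 16 + 8 + 4 + 2 = 766
  595 + 766 = 1361, and 010101010001 = 1024 + 256 + 64 + 16 + 1 = 1361 ✓



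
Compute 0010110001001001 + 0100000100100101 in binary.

Add column by column from the right: bit + bit + carry-in; write the sum mod 2, carry 1 when the sum is 2 or 3.
carry:  0000000000000010
        0010110001001001
+       0100000100100101
------------------------
       00110110101101110
(the carry out of the leftmost column, 0, becomes the leading bit)
Decimal check:
  0010110001001001 = 8192 + 2048 + 1024 + 64 + 8 + 1 = 11337
  0100000100100101 = 16384 + 256 + 32 + 4 + 1 = 16677
  11337 + 16677 = 28014, and 00110110101101110 = 16384 + 8192 + 2048 + 1024 + 256 + 64 + 32 + 8 + 4 + 2 = 28014 ✓



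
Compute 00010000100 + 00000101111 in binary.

Add column by column from the right: bit + bit + carry-in; write the sum mod 2, carry 1 when the sum is 2 or 3.
carry:  00000011000
        00010000100
+       00000101111
-------------------
       000010110011
(the carry out of the leftmost column, 0, becomes the leading bit)
Decimal check:
  00010000100 = 128 + 4 = 132
  00000101111 = 32 + 8 + 4 + 2 + 1 = 47
  132 + 47 = 179, and 000010110011 = 128 + 32 + 16 + 2 + 1 = 179 ✓



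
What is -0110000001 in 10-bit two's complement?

Original: 0110000001
Step 1 - Invert all bits: 1001111110
Step 2 - Add 1: 1001111111
Verification: 0110000001 + 1001111111 = 10000000000; discarding the end carry (carry out of the top bit) leaves the 10-bit value 0000000000, as required for x + (-x)



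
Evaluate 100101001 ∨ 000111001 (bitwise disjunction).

OR: 1 when either bit is 1
  100101001
| 000111001
-----------
  100111001
Decimal: 297 | 57 = 313



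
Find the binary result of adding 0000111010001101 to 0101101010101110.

Add column by column from the right: bit + bit + carry-in; write the sum mod 2, carry 1 when the sum is 2 or 3.
carry:  0011110100011000
        0000111010001101
+       0101101010101110
------------------------
       00110100100111011
(the carry out of the leftmost column, 0, becomes the leading bit)
Decimal check:
  0000111010001101 = 2048 + 1024 + 512 + 128 + 8 + 4 + 1 = 3725
  0101101010101110 = 16384 + 4096 + 2048 + 512 + 128 + 32 + 8 + 4 + 2 = 23214
  3725 + 23214 = 26939, and 00110100100111011 = 16384 + 8192 + 2048 + 256 + 32 + 16 + 8 + 2 + 1 = 26939 ✓



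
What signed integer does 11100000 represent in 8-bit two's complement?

Binary: 11100000
Sign bit: 1 (negative)
Invert: 00011111
Add 1:  00100000
Magnitude: 00100000 = 32
Value: -32



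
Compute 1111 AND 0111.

AND: 1 only when both bits are 1
  1111
& 0111
------
  0111
Decimal: 15 & 7 = 7



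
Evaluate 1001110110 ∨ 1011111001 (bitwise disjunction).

OR: 1 when either bit is 1
  1001110110
| 1011111001
------------
  1011111111
Decimal: 630 | 761 = 767



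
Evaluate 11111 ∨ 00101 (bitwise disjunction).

OR: 1 when either bit is 1
  11111
| 00101
-------
  11111
Decimal: 31 | 5 = 31



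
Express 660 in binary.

Using repeated division by 2:
660 ÷ 2 = 330 remainder 0
330 ÷ 2 = 165 remainder 0
165 ÷ 2 = 82 remainder 1
82 ÷ 2 = 41 remainder 0
41 ÷ 2 = 20 remainder 1
20 ÷ 2 = 10 remainder 0
10 ÷ 2 = 5 remainder 0
5 ÷ 2 = 2 remainder 1
2 ÷ 2 = 1 remainder 0
1 ÷ 2 = 0 remainder 1
Reading remainders bottom to top: 1010010100



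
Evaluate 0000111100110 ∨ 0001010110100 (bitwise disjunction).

OR: 1 when either bit is 1
  0000111100110
| 0001010110100
---------------
  0001111110110
Decimal: 486 | 692 = 1014



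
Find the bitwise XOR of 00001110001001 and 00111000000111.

XOR: 1 when bits differ
  00001110001001
^ 00111000000111
----------------
  00110110001110
Decimal: 905 ^ 3591 = 3470



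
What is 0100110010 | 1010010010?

OR: 1 when either bit is 1
  0100110010
| 1010010010
------------
  1110110010
Decimal: 306 | 658 = 946



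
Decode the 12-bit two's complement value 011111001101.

Binary: 011111001101
Sign bit: 0 (non-negative)
Read directly as an unsigned value:
011111001101 = 1024 + 512 + 256 + 128 + 64 + 8 + 4 + 1 = 1997
Value: 1997



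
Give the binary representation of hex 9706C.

Convert each hex digit to 4 bits:
  9 = 1001
  7 = 0111
  0 = 0000
  6 = 0110
  C = 1100
Concatenate: 10010111000001101100



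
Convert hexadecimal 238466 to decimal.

Expand by place value (powers of 16):
238466 = 2 × 16^5 + 3 × 16^4 + 8 × 16^3 + 4 × 16^2 + 6 × 16^1 + 6 × 16^0
= 2 × 1048576 + 3 × 65536 + 8 × 4096 + 4 × 256 + 6 × 16 + 6 × 1
= 2097152 + 196608 + 32768 + 1024 + 96 + 6
= 2327654



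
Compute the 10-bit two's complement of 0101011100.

Original: 0101011100
Step 1 - Invert all bits: 1010100011
Step 2 - Add 1: 1010100100
Verification: 0101011100 + 1010100100 = 10000000000; discarding the end carry (carry out of the top bit) leaves the 10-bit value 0000000000, as required for x + (-x)



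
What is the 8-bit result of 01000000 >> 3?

Original: 01000000 (decimal 64)
Shift right by 3 positions
Drop the 3 low bits; fill with zeros on the left
Result: 00001000 (decimal 8)
Equivalent: 64 >> 3 = 64 ÷ 2^3 = 8



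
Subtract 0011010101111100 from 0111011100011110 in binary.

Method 1 - Direct subtraction (column by column from the right: bit − bit − borrow-in; if negative, add 2 and borrow 1 from the next column):
borrow: 0000001111000000
        0111011100011110
-       0011010101111100
------------------------
        0100000110100010

Method 2 - Add two's complement:
Two's complement of 0011010101111100: invert → 1100101010000011, add 1 → 1100101010000100
  0111011100011110
+ 1100101010000100
------------------
 10100000110100010  (end carry out of the top bit = 1)
Discarding the end carry: 0100000110100010
Decimal check:
  0111011100011110 = 16384 + 8192 + 4096 + 1024 + 512 + 256 + 16 + 8 + 4 + 2 = 30494
  0011010101111100 = 8192 + 4096 + 1024 + 256 + 64 + 32 + 16 + 8 + 4 = 13692
  30494 - 13692 = 16802, and 0100000110100010 = 16384 + 256 + 128 + 32 + 2 = 16802 ✓



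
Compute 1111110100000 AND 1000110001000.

AND: 1 only when both bits are 1
  1111110100000
& 1000110001000
---------------
  1000110000000
Decimal: 8096 & 4488 = 4480



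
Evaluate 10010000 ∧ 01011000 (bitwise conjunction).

AND: 1 only when both bits are 1
  10010000
& 01011000
----------
  00010000
Decimal: 144 & 88 = 16



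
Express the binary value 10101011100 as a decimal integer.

Sum of powers of 2 for each 1-bit:
2^2 + 2^3 + 2^4 + 2^6 + 2^8 + 2^10
= 4 + 8 + 16 + 64 + 256 + 1024
= 1372



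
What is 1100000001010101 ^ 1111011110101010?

XOR: 1 when bits differ
  1100000001010101
^ 1111011110101010
------------------
  0011011111111111
Decimal: 49237 ^ 63402 = 14335



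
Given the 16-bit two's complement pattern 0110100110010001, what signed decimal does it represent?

Binary: 0110100110010001
Sign bit: 0 (non-negative)
Read directly as an unsigned value:
0110100110010001 = 16384 + 8192 + 2048 + 256 + 128 + 16 + 1 = 27025
Value: 27025



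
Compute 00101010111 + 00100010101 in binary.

Add column by column from the right: bit + bit + carry-in; write the sum mod 2, carry 1 when the sum is 2 or 3.
carry:  01000101110
        00101010111
+       00100010101
-------------------
       001001101100
(the carry out of the leftmost column, 0, becomes the leading bit)
Decimal check:
  00101010111 = 256 + 64 + 16 + 4 + 2 + 1 = 343
  00100010101 = 256 + 16 + 4 + 1 = 277
  343 + 277 = 620, and 001001101100 = 512 + 64 + 32 + 8 + 4 = 620 ✓



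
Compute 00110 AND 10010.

AND: 1 only when both bits are 1
  00110
& 10010
-------
  00010
Decimal: 6 & 18 = 2



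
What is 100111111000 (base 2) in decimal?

Sum of powers of 2 for each 1-bit:
2^3 + 2^4 + 2^5 + 2^6 + 2^7 + 2^8 + 2^11
= 8 + 16 + 32 + 64 + 128 + 256 + 2048
= 2552



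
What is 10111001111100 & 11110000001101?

AND: 1 only when both bits are 1
  10111001111100
& 11110000001101
----------------
  10110000001100
Decimal: 11900 & 15373 = 11276



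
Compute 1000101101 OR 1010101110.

OR: 1 when either bit is 1
  1000101101
| 1010101110
------------
  1010101111
Decimal: 557 | 686 = 687



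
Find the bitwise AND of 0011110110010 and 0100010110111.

AND: 1 only when both bits are 1
  0011110110010
& 0100010110111
---------------
  0000010110010
Decimal: 1970 & 2231 = 178



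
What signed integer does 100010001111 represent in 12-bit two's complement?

Binary: 100010001111
Sign bit: 1 (negative)
Invert: 011101110000
Add 1:  011101110001
Magnitude: 011101110001 = 1024 + 512 + 256 + 64 + 32 + 16 + 1 = 1905
Value: -1905



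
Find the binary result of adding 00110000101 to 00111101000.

Add column by column from the right: bit + bit + carry-in; write the sum mod 2, carry 1 when the sum is 2 or 3.
carry:  01100000000
        00110000101
+       00111101000
-------------------
       001101101101
(the carry out of the leftmost column, 0, becomes the leading bit)
Decimal check:
  00110000101 = 256 + 128 + 4 + 1 = 389
  00111101000 = 256 + 128 + 64 + 32 + 8 = 488
  389 + 488 = 877, and 001101101101 = 512 + 256 + 64 + 32 + 8 + 4 + 1 = 877 ✓



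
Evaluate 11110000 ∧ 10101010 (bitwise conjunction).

AND: 1 only when both bits are 1
  11110000
& 10101010
----------
  10100000
Decimal: 240 & 170 = 160



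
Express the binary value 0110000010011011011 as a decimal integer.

Sum of powers of 2 for each 1-bit:
2^0 + 2^1 + 2^3 + 2^4 + 2^6 + 2^7 + 2^10 + 2^16 + 2^17
= 1 + 2 + 8 + 16 + 64 + 128 + 1024 + 65536 + 131072
= 197851



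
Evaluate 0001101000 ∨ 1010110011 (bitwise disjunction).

OR: 1 when either bit is 1
  0001101000
| 1010110011
------------
  1011111011
Decimal: 104 | 691 = 763



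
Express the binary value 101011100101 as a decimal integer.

Sum of powers of 2 for each 1-bit:
2^0 + 2^2 + 2^5 + 2^6 + 2^7 + 2^9 + 2^11
= 1 + 4 + 32 + 64 + 128 + 512 + 2048
= 2789



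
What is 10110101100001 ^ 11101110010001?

XOR: 1 when bits differ
  10110101100001
^ 11101110010001
----------------
  01011011110000
Decimal: 11617 ^ 15249 = 5872



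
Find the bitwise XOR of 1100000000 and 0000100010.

XOR: 1 when bits differ
  1100000000
^ 0000100010
------------
  1100100010
Decimal: 768 ^ 34 = 802



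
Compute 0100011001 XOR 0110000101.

XOR: 1 when bits differ
  0100011001
^ 0110000101
------------
  0010011100
Decimal: 281 ^ 389 = 156



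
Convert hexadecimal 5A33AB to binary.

Convert each hex digit to 4 bits:
  5 = 0101
  A = 1010
  3 = 0011
  3 = 0011
  A = 1010
  B = 1011
Concatenate: 010110100011001110101011



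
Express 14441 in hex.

Using repeated division by 16 (digits 10–15 are A–F):
14441 ÷ 16 = 902 remainder 9
902 ÷ 16 = 56 remainder 6
56 ÷ 16 = 3 remainder 8
3 ÷ 16 = 0 remainder 3
Reading remainders bottom to top: 3869



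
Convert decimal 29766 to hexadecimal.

Using repeated division by 16 (digits 10–15 are A–F):
29766 ÷ 16 = 1860 remainder 6
1860 ÷ 16 = 116 remainder 4
116 ÷ 16 = 7 remainder 4
7 ÷ 16 = 0 remainder 7
Reading remainders bottom to top: 7446



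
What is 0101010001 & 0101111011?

AND: 1 only when both bits are 1
  0101010001
& 0101111011
------------
  0101010001
Decimal: 337 & 379 = 337



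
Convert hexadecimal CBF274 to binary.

Convert each hex digit to 4 bits:
  C = 1100
  B = 1011
  F = 1111
  2 = 0010
  7 = 0111
  4 = 0100
Concatenate: 110010111111001001110100



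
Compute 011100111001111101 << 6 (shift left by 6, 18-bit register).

Original: 011100111001111101 (decimal 118397)
Shift left by 6 positions
Append 6 zeros on the right and drop the 6 high bits that overflow the 18-bit width
Result: 111001111101000000 (decimal 237376)
Equivalent: 118397 << 6 = 118397 × 2^6 = 7577408, truncated to 18 bits = 237376



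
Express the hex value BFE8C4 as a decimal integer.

Expand by place value (powers of 16):
Digit values: B = 11, F = 15, E = 14, C = 12
BFE8C4 = 11 × 16^5 + 15 × 16^4 + 14 × 16^3 + 8 × 16^2 + 12 × 16^1 + 4 × 16^0
= 11 × 1048576 + 15 × 65536 + 14 × 4096 + 8 × 256 + 12 × 16 + 4 × 1
= 11534336 + 983040 + 57344 + 2048 + 192 + 4
= 12576964



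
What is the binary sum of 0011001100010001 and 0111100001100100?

Add column by column from the right: bit + bit + carry-in; write the sum mod 2, carry 1 when the sum is 2 or 3.
carry:  1110000000000000
        0011001100010001
+       0111100001100100
------------------------
       01010101101110101
(the carry out of the leftmost column, 0, becomes the leading bit)
Decimal check:
  0011001100010001 = 8192 + 4096 + 512 + 256 + 16 + 1 = 13073
  0111100001100100 = 16384 + 8192 + 4096 + 2048 + 64 + 32 + 4 = 30820
  13073 + 30820 = 43893, and 01010101101110101 = 32768 + 8192 + 2048 + 512 + 256 + 64 + 32 + 16 + 4 + 1 = 43893 ✓



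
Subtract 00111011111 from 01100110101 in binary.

Method 1 - Direct subtraction (column by column from the right: bit − bit − borrow-in; if negative, add 2 and borrow 1 from the next column):
borrow: 01110111100
        01100110101
-       00111011111
-------------------
        00101010110

Method 2 - Add two's complement:
Two's complement of 00111011111: invert → 11000100000, add 1 → 11000100001
  01100110101
+ 11000100001
-------------
 100101010110  (end carry out of the top bit = 1)
Discarding the end carry: 00101010110
Decimal check:
  01100110101 = 512 + 256 + 32 + 16 + 4 + 1 = 821
  00111011111 = 256 + 128 + 64 + 16 + 8 + 4 + 2 + 1 = 479
  821 - 479 = 342, and 00101010110 = 256 + 64 + 16 + 4 + 2 = 342 ✓



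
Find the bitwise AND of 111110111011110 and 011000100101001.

AND: 1 only when both bits are 1
  111110111011110
& 011000100101001
-----------------
  011000100001000
Decimal: 32222 & 12585 = 12552



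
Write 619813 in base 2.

Using repeated division by 2:
619813 ÷ 2 = 309906 remainder 1
309906 ÷ 2 = 154953 remainder 0
154953 ÷ 2 = 77476 remainder 1
77476 ÷ 2 = 38738 remainder 0
38738 ÷ 2 = 19369 remainder 0
19369 ÷ 2 = 9684 remainder 1
9684 ÷ 2 = 4842 remainder 0
4842 ÷ 2 = 2421 remainder 0
2421 ÷ 2 = 1210 remainder 1
1210 ÷ 2 = 605 remainder 0
605 ÷ 2 = 302 remainder 1
302 ÷ 2 = 151 remainder 0
151 ÷ 2 = 75 remainder 1
75 ÷ 2 = 37 remainder 1
37 ÷ 2 = 18 remainder 1
18 ÷ 2 = 9 remainder 0
9 ÷ 2 = 4 remainder 1
4 ÷ 2 = 2 remainder 0
2 ÷ 2 = 1 remainder 0
1 ÷ 2 = 0 remainder 1
Reading remainders bottom to top: 10010111010100100101



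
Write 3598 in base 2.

Using repeated division by 2:
3598 ÷ 2 = 1799 remainder 0
1799 ÷ 2 = 899 remainder 1
899 ÷ 2 = 449 remainder 1
449 ÷ 2 = 224 remainder 1
224 ÷ 2 = 112 remainder 0
112 ÷ 2 = 56 remainder 0
56 ÷ 2 = 28 remainder 0
28 ÷ 2 = 14 remainder 0
14 ÷ 2 = 7 remainder 0
7 ÷ 2 = 3 remainder 1
3 ÷ 2 = 1 remainder 1
1 ÷ 2 = 0 remainder 1
Reading remainders bottom to top: 111000001110



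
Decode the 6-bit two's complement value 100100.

Binary: 100100
Sign bit: 1 (negative)
Invert: 011011
Add 1:  011100
Magnitude: 011100 = 16 + 8 + 4 = 28
Value: -28



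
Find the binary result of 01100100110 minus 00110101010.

Method 1 - Direct subtraction (column by column from the right: bit − bit − borrow-in; if negative, add 2 and borrow 1 from the next column):
borrow: 01111110000
        01100100110
-       00110101010
-------------------
        00101111100

Method 2 - Add two's complement:
Two's complement of 00110101010: invert → 11001010101, add 1 → 11001010110
  01100100110
+ 11001010110
-------------
 100101111100  (end carry out of the top bit = 1)
Discarding the end carry: 00101111100
Decimal check:
  01100100110 = 512 + 256 + 32 + 4 + 2 = 806
  00110101010 = 256 + 128 + 32 + 8 + 2 = 426
  806 - 426 = 380, and 00101111100 = 256 + 64 + 32 + 16 + 8 + 4 = 380 ✓



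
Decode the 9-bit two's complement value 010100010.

Binary: 010100010
Sign bit: 0 (non-negative)
Read directly as an unsigned value:
010100010 = 128 + 32 + 2 = 162
Value: 162



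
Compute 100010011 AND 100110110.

AND: 1 only when both bits are 1
  100010011
& 100110110
-----------
  100010010
Decimal: 275 & 310 = 274



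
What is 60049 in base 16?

Using repeated division by 16 (digits 10–15 are A–F):
60049 ÷ 16 = 3753 remainder 1
3753 ÷ 16 = 234 remainder 9
234 ÷ 16 = 14 remainder 10 (A)
14 ÷ 16 = 0 remainder 14 (E)
Reading remainders bottom to top: EA91



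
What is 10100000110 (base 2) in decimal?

Sum of powers of 2 for each 1-bit:
2^1 + 2^2 + 2^8 + 2^10
= 2 + 4 + 256 + 1024
= 1286



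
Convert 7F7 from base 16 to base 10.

Expand by place value (powers of 16):
Digit values: F = 15
7F7 = 7 × 16^2 + 15 × 16^1 + 7 × 16^0
= 7 × 256 + 15 × 16 + 7 × 1
= 1792 + 240 + 7
= 2039



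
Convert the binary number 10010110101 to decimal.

Sum of powers of 2 for each 1-bit:
2^0 + 2^2 + 2^4 + 2^5 + 2^7 + 2^10
= 1 + 4 + 16 + 32 + 128 + 1024
= 1205



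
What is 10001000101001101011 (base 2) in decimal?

Sum of powers of 2 for each 1-bit:
2^0 + 2^1 + 2^3 + 2^5 + 2^6 + 2^9 + 2^11 + 2^15 + 2^19
= 1 + 2 + 8 + 32 + 64 + 512 + 2048 + 32768 + 524288
= 559723



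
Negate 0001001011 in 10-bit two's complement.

Original: 0001001011
Step 1 - Invert all bits: 1110110100
Step 2 - Add 1: 1110110101
Verification: 0001001011 + 1110110101 = 10000000000; discarding the end carry (carry out of the top bit) leaves the 10-bit value 0000000000, as required for x + (-x)



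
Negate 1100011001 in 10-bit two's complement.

Original (sign bit 1, negative): 1100011001
Step 1 - Invert all bits: 0011100110
Step 2 - Add 1: 0011100111
Verification: 1100011001 + 0011100111 = 10000000000; discarding the end carry (carry out of the top bit) leaves the 10-bit value 0000000000, as required for x + (-x)



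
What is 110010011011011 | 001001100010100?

OR: 1 when either bit is 1
  110010011011011
| 001001100010100
-----------------
  111011111011111
Decimal: 25819 | 4884 = 30687



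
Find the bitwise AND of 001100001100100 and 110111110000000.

AND: 1 only when both bits are 1
  001100001100100
& 110111110000000
-----------------
  000100000000000
Decimal: 6244 & 28544 = 2048



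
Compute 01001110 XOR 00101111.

XOR: 1 when bits differ
  01001110
^ 00101111
----------
  01100001
Decimal: 78 ^ 47 = 97



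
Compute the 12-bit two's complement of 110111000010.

Original (sign bit 1, negative): 110111000010
Step 1 - Invert all bits: 001000111101
Step 2 - Add 1: 001000111110
Verification: 110111000010 + 001000111110 = 1000000000000; discarding the end carry (carry out of the top bit) leaves the 12-bit value 000000000000, as required for x + (-x)



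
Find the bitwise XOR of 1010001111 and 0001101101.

XOR: 1 when bits differ
  1010001111
^ 0001101101
------------
  1011100010
Decimal: 655 ^ 109 = 738



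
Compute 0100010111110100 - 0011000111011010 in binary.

Method 1 - Direct subtraction (column by column from the right: bit − bit − borrow-in; if negative, add 2 and borrow 1 from the next column):
borrow: 0110000000110100
        0100010111110100
-       0011000111011010
------------------------
        0001010000011010

Method 2 - Add two's complement:
Two's complement of 0011000111011010: invert → 1100111000100101, add 1 → 1100111000100110
  0100010111110100
+ 1100111000100110
------------------
 10001010000011010  (end carry out of the top bit = 1)
Discarding the end carry: 0001010000011010
Decimal check:
  0100010111110100 = 16384 + 1024 + 256 + 128 + 64 + 32 + 16 + 4 = 17908
  0011000111011010 = 8192 + 4096 + 256 + 128 + 64 + 16 + 8 + 2 = 12762
  17908 - 12762 = 5146, and 0001010000011010 = 4096 + 1024 + 16 + 8 + 2 = 5146 ✓



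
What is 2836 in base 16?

Using repeated division by 16 (digits 10–15 are A–F):
2836 ÷ 16 = 177 remainder 4
177 ÷ 16 = 11 remainder 1
11 ÷ 16 = 0 remainder 11 (B)
Reading remainders bottom to top: B14



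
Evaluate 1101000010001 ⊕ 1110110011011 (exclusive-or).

XOR: 1 when bits differ
  1101000010001
^ 1110110011011
---------------
  0011110001010
Decimal: 6673 ^ 7579 = 1930



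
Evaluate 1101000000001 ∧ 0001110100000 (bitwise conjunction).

AND: 1 only when both bits are 1
  1101000000001
& 0001110100000
---------------
  0001000000000
Decimal: 6657 & 928 = 512



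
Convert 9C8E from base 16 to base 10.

Expand by place value (powers of 16):
Digit values: C = 12, E = 14
9C8E = 9 × 16^3 + 12 × 16^2 + 8 × 16^1 + 14 × 16^0
= 9 × 4096 + 12 × 256 + 8 × 16 + 14 × 1
= 36864 + 3072 + 128 + 14
= 40078



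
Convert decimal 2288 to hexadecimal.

Using repeated division by 16 (digits 10–15 are A–F):
2288 ÷ 16 = 143 remainder 0
143 ÷ 16 = 8 remainder 15 (F)
8 ÷ 16 = 0 remainder 8
Reading remainders bottom to top: 8F0



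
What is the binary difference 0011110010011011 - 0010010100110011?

Method 1 - Direct subtraction (column by column from the right: bit − bit − borrow-in; if negative, add 2 and borrow 1 from the next column):
borrow: 0000111011000000
        0011110010011011
-       0010010100110011
------------------------
        0001011101101000

Method 2 - Add two's complement:
Two's complement of 0010010100110011: invert → 1101101011001100, add 1 → 1101101011001101
  0011110010011011
+ 1101101011001101
------------------
 10001011101101000  (end carry out of the top bit = 1)
Discarding the end carry: 0001011101101000
Decimal check:
  0011110010011011 = 8192 + 4096 + 2048 + 1024 + 128 + 16 + 8 + 2 + 1 = 15515
  0010010100110011 = 8192 + 1024 + 256 + 32 + 16 + 2 + 1 = 9523
  15515 - 9523 = 5992, and 0001011101101000 = 4096 + 1024 + 512 + 256 + 64 + 32 + 8 = 5992 ✓



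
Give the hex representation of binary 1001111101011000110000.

Group into 4-bit nibbles from right:
  0010 = 2
  0111 = 7
  1101 = D
  0110 = 6
  0011 = 3
  0000 = 0
Result: 27D630



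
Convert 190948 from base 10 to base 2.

Using repeated division by 2:
190948 ÷ 2 = 95474 remainder 0
95474 ÷ 2 = 47737 remainder 0
47737 ÷ 2 = 23868 remainder 1
23868 ÷ 2 = 11934 remainder 0
11934 ÷ 2 = 5967 remainder 0
5967 ÷ 2 = 2983 remainder 1
2983 ÷ 2 = 1491 remainder 1
1491 ÷ 2 = 745 remainder 1
745 ÷ 2 = 372 remainder 1
372 ÷ 2 = 186 remainder 0
186 ÷ 2 = 93 remainder 0
93 ÷ 2 = 46 remainder 1
46 ÷ 2 = 23 remainder 0
23 ÷ 2 = 11 remainder 1
11 ÷ 2 = 5 remainder 1
5 ÷ 2 = 2 remainder 1
2 ÷ 2 = 1 remainder 0
1 ÷ 2 = 0 remainder 1
Reading remainders bottom to top: 101110100111100100



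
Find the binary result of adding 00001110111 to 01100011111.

Add column by column from the right: bit + bit + carry-in; write the sum mod 2, carry 1 when the sum is 2 or 3.
carry:  00011111110
        00001110111
+       01100011111
-------------------
       001110010110
(the carry out of the leftmost column, 0, becomes the leading bit)
Decimal check:
  00001110111 = 64 + 32 + 16 + 4 + 2 + 1 = 119
  01100011111 = 512 + 256 + 16 + 8 + 4 + 2 + 1 = 799
  119 + 799 = 918, and 001110010110 = 512 + 256 + 128 + 16 + 4 + 2 = 918 ✓



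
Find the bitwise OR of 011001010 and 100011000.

OR: 1 when either bit is 1
  011001010
| 100011000
-----------
  111011010
Decimal: 202 | 280 = 474



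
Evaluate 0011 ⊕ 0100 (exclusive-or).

XOR: 1 when bits differ
  0011
^ 0100
------
  0111
Decimal: 3 ^ 4 = 7



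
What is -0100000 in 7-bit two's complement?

Original: 0100000
Step 1 - Invert all bits: 1011111
Step 2 - Add 1: 1100000
Verification: 0100000 + 1100000 = 10000000; discarding the end carry (carry out of the top bit) leaves the 7-bit value 0000000, as required for x + (-x)



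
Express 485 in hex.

Using repeated division by 16 (digits 10–15 are A–F):
485 ÷ 16 = 30 remainder 5
30 ÷ 16 = 1 remainder 14 (E)
1 ÷ 16 = 0 remainder 1
Reading remainders bottom to top: 1E5



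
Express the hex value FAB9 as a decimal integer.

Expand by place value (powers of 16):
Digit values: F = 15, A = 10, B = 11
FAB9 = 15 × 16^3 + 10 × 16^2 + 11 × 16^1 + 9 × 16^0
= 15 × 4096 + 10 × 256 + 11 × 16 + 9 × 1
= 61440 + 2560 + 176 + 9
= 64185



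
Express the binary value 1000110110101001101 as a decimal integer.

Sum of powers of 2 for each 1-bit:
2^0 + 2^2 + 2^3 + 2^6 + 2^8 + 2^10 + 2^11 + 2^13 + 2^14 + 2^18
= 1 + 4 + 8 + 64 + 256 + 1024 + 2048 + 8192 + 16384 + 262144
= 290125



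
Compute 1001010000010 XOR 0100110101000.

XOR: 1 when bits differ
  1001010000010
^ 0100110101000
---------------
  1101100101010
Decimal: 4738 ^ 2472 = 6954



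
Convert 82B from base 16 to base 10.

Expand by place value (powers of 16):
Digit values: B = 11
82B = 8 × 16^2 + 2 × 16^1 + 11 × 16^0
= 8 × 256 + 2 × 16 + 11 × 1
= 2048 + 32 + 11
= 2091



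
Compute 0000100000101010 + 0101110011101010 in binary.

Add column by column from the right: bit + bit + carry-in; write the sum mod 2, carry 1 when the sum is 2 or 3.
carry:  0011000111010100
        0000100000101010
+       0101110011101010
------------------------
       00110010100010100
(the carry out of the leftmost column, 0, becomes the leading bit)
Decimal check:
  0000100000101010 = 2048 + 32 + 8 + 2 = 2090
  0101110011101010 = 16384 + 4096 + 2048 + 1024 + 128 + 64 + 32 + 8 + 2 = 23786
  2090 + 23786 = 25876, and 00110010100010100 = 16384 + 8192 + 1024 + 256 + 16 + 4 = 25876 ✓



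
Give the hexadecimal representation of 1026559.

Using repeated division by 16 (digits 10–15 are A–F):
1026559 ÷ 16 = 64159 remainder 15 (F)
64159 ÷ 16 = 4009 remainder 15 (F)
4009 ÷ 16 = 250 remainder 9
250 ÷ 16 = 15 remainder 10 (A)
15 ÷ 16 = 0 remainder 15 (F)
Reading remainders bottom to top: FA9FF



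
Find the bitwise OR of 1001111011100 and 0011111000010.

OR: 1 when either bit is 1
  1001111011100
| 0011111000010
---------------
  1011111011110
Decimal: 5084 | 1986 = 6110



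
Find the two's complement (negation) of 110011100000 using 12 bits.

Original (sign bit 1, negative): 110011100000
Step 1 - Invert all bits: 001100011111
Step 2 - Add 1: 001100100000
Verification: 110011100000 + 001100100000 = 1000000000000; discarding the end carry (carry out of the top bit) leaves the 12-bit value 000000000000, as required for x + (-x)



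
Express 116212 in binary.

Using repeated division by 2:
116212 ÷ 2 = 58106 remainder 0
58106 ÷ 2 = 29053 remainder 0
29053 ÷ 2 = 14526 remainder 1
14526 ÷ 2 = 7263 remainder 0
7263 ÷ 2 = 3631 remainder 1
3631 ÷ 2 = 1815 remainder 1
1815 ÷ 2 = 907 remainder 1
907 ÷ 2 = 453 remainder 1
453 ÷ 2 = 226 remainder 1
226 ÷ 2 = 113 remainder 0
113 ÷ 2 = 56 remainder 1
56 ÷ 2 = 28 remainder 0
28 ÷ 2 = 14 remainder 0
14 ÷ 2 = 7 remainder 0
7 ÷ 2 = 3 remainder 1
3 ÷ 2 = 1 remainder 1
1 ÷ 2 = 0 remainder 1
Reading remainders bottom to top: 11100010111110100



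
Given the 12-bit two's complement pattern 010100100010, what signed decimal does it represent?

Binary: 010100100010
Sign bit: 0 (non-negative)
Read directly as an unsigned value:
010100100010 = 1024 + 256 + 32 + 2 = 1314
Value: 1314



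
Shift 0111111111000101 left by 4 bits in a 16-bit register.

Original: 0111111111000101 (decimal 32709)
Shift left by 4 positions
Append 4 zeros on the right and drop the 4 high bits that overflow the 16-bit width
Result: 1111110001010000 (decimal 64592)
Equivalent: 32709 << 4 = 32709 × 2^4 = 523344, truncated to 16 bits = 64592



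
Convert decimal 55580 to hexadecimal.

Using repeated division by 16 (digits 10–15 are A–F):
55580 ÷ 16 = 3473 remainder 12 (C)
3473 ÷ 16 = 217 remainder 1
217 ÷ 16 = 13 remainder 9
13 ÷ 16 = 0 remainder 13 (D)
Reading remainders bottom to top: D91C



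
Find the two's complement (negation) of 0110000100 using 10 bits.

Original: 0110000100
Step 1 - Invert all bits: 1001111011
Step 2 - Add 1: 1001111100
Verification: 0110000100 + 1001111100 = 10000000000; discarding the end carry (carry out of the top bit) leaves the 10-bit value 0000000000, as required for x + (-x)



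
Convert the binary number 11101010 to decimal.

Sum of powers of 2 for each 1-bit:
2^1 + 2^3 + 2^5 + 2^6 + 2^7
= 2 + 8 + 32 + 64 + 128
= 234



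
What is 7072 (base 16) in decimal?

Expand by place value (powers of 16):
7072 = 7 × 16^3 + 0 × 16^2 + 7 × 16^1 + 2 × 16^0
= 7 × 4096 + 0 × 256 + 7 × 16 + 2 × 1
= 28672 + 0 + 112 + 2
= 28786



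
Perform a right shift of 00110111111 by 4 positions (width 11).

Original: 00110111111 (decimal 447)
Shift right by 4 positions
Drop the 4 low bits; fill with zeros on the left
Result: 00000011011 (decimal 27)
Equivalent: 447 >> 4 = 447 ÷ 2^4 = 27



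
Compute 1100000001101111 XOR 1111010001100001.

XOR: 1 when bits differ
  1100000001101111
^ 1111010001100001
------------------
  0011010000001110
Decimal: 49263 ^ 62561 = 13326



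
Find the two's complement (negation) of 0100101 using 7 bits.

Original: 0100101
Step 1 - Invert all bits: 1011010
Step 2 - Add 1: 1011011
Verification: 0100101 + 1011011 = 10000000; discarding the end carry (carry out of the top bit) leaves the 7-bit value 0000000, as required for x + (-x)



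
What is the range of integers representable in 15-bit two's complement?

For 15-bit two's complement:
Minimum: -2^14 = -16384
Maximum: 2^14 - 1 = 16383

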